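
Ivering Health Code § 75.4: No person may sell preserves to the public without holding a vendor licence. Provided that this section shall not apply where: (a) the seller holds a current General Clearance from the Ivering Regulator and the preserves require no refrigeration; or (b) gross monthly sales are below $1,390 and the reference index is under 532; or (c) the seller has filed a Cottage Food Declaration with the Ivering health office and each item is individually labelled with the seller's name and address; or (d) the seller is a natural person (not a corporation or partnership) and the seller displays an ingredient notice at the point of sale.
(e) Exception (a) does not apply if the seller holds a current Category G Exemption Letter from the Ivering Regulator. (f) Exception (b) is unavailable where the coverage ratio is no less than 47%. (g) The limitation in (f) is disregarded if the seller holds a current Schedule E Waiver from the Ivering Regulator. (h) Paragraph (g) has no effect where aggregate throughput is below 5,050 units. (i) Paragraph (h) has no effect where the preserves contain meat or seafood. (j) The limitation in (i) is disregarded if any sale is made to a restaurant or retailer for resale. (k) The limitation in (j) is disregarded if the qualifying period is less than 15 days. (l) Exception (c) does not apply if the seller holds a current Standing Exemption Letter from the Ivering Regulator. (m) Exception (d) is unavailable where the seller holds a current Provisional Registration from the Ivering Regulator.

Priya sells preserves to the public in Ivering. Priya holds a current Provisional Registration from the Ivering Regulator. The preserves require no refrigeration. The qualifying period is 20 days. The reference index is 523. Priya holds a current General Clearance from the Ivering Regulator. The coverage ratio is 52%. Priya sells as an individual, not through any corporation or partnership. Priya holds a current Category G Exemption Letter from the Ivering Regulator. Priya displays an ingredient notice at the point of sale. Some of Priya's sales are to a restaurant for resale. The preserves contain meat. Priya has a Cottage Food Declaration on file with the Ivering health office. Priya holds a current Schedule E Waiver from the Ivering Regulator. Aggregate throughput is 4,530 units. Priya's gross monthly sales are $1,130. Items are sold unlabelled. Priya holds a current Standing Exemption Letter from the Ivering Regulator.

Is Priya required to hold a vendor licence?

Yes — Priya must hold a vendor licence.

Exception (a)'s conditions are all satisfied: a current General Clearance is held; the preserves are shelf-stable. But applying paragraph (e): (e) operates — a current Category G Exemption Letter is held. (a) is therefore removed.
Exception (b) is satisfied on its face — gross monthly sales are $1,130, below the $1,390 limit; the reference index is 523, under the 532 limit. But applying paragraphs (f)–(k): (f) is engaged — the coverage ratio is 52%, meeting the 47% threshold. (g) operates (a current Schedule E Waiver is held), but is displaced by (h): (h) operates against (g): aggregate throughput is 4,530 units, below the 5,050 units limit. (i) is triggered (the preserves contain meat), but is itself disapplied by (j): (j) operates against (i): some sales are to a restaurant for resale. (k), which would lift (j), is not engaged — the qualifying period is 20 days, not less than 15 days. Exception (b) does not apply.
Exception (c) does not apply: items are sold unlabelled.
Exception (d)'s conditions are all satisfied: the seller is a natural person; an ingredient notice is displayed. But: (m) operates against (d): a current Provisional Registration is held. Exception (d) does not apply.
Every exception is unavailable, so the rule governs.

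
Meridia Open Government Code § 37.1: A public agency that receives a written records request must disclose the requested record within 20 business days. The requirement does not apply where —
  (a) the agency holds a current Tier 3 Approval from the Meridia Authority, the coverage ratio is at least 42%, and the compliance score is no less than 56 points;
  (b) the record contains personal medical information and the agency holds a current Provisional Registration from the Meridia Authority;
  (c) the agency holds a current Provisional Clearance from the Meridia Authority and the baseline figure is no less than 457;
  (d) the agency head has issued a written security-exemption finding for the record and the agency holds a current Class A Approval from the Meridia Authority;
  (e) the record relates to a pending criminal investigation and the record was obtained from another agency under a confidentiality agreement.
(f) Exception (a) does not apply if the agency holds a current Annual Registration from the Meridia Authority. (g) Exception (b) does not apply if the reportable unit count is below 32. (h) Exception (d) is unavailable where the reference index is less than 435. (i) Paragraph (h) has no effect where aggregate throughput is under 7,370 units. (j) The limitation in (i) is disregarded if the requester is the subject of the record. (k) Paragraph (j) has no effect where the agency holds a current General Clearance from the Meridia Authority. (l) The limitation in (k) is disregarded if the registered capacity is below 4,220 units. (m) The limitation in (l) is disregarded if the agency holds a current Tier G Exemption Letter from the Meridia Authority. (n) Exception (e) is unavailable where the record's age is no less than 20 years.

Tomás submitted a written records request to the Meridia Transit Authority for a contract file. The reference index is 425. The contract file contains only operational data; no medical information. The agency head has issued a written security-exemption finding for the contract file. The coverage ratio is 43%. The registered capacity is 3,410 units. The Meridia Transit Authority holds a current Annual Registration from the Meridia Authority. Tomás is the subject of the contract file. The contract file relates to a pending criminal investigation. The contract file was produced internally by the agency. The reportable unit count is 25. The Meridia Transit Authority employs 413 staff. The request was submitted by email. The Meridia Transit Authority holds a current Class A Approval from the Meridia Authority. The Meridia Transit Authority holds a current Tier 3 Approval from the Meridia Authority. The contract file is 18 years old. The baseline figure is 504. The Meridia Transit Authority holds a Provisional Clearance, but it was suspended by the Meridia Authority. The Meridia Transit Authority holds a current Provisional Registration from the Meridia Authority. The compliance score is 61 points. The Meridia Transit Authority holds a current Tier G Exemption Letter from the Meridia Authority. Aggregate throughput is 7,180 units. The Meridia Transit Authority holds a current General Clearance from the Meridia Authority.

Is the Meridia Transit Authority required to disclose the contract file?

Exception (a) is satisfied on its face — a current Tier 3 Approval is held; the coverage ratio is 43%, meeting the 42% threshold; the compliance score is 61 points, meeting the 56 points threshold. Turning to paragraph (f): (f) is engaged — a current Annual Registration is held. (a) is therefore removed.
Exception (b) requires that the record contains personal medical information; but the contract file contains only operational data, so (b) is unavailable.
Exception (c) requires that the agency holds a current Provisional Clearance from the Meridia Authority; but the Provisional Clearance is not current, so (c) is unavailable.
All of (d)'s requirements are met (a written security-exemption finding has been issued; a current Class A Approval is held). Applying paragraphs (h)–(m): (h) is engaged (the reference index is 425, less than the 435 limit), but is itself disapplied by (i): (i) applies — aggregate throughput is 7,180 units, under the 7,370 units limit. (j) applies (Tomás is the subject of the contract file), but is itself disapplied by (k): (k) operates against (j): a current General Clearance is held. (l) is engaged (the registered capacity is 3,410 units, below the 4,220 units limit), but is set aside by (m): (m) applies — a current Tier G Exemption Letter is held. So (d) applies.
Exception (e) requires that the record was obtained from another agency under a confidentiality agreement; but the contract file was produced internally, so (e) is unavailable.

No — exception (d) applies; the Meridia Transit Authority is not required to disclose the contract file.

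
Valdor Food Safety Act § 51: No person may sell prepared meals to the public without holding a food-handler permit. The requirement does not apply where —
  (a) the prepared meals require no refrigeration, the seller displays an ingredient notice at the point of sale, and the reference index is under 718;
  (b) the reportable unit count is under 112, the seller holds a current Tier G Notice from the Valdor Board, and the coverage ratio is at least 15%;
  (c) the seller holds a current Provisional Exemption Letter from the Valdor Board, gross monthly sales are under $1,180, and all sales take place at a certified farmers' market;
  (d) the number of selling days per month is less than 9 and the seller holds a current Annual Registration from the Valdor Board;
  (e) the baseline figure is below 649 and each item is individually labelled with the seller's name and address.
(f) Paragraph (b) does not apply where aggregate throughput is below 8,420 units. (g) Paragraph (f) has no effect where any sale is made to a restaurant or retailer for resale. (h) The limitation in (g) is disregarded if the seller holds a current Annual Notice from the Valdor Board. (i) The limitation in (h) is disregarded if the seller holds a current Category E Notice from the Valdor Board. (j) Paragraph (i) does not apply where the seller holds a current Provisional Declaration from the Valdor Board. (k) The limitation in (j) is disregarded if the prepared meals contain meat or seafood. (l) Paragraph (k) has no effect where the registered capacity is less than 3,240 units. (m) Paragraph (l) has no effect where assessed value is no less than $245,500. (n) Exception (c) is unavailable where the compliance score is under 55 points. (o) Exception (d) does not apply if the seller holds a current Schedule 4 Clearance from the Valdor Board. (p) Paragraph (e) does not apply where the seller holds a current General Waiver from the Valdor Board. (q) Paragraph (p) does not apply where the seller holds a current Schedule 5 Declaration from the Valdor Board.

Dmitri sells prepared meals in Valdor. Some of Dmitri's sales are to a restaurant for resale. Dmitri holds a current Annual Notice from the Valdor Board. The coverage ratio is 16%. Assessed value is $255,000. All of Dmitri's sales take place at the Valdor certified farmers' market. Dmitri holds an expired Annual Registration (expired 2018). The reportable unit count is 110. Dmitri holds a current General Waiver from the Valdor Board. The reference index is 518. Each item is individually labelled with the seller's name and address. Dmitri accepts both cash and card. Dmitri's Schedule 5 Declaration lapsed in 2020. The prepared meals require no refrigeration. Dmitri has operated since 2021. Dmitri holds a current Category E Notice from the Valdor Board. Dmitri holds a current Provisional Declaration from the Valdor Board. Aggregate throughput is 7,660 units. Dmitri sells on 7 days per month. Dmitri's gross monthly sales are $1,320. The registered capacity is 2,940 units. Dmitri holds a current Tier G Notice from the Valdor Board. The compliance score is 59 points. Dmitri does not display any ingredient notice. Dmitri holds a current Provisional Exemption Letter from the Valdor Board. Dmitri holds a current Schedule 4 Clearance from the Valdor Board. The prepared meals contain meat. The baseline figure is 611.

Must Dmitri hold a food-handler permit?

No — exception (b) applies; Dmitri is not required to hold a food-handler permit.

Exception (a) requires that the seller displays an ingredient notice at the point of sale; but no ingredient notice is displayed, so (a) is unavailable.
Exception (b): the reportable unit count is 110, under the 112 limit; a current Tier G Notice is held; the coverage ratio is 16%, meeting the 15% threshold — every condition holds. Applying paragraphs (f)–(m): (f) would limit (b) — aggregate throughput is 7,660 units, below the 8,420 units limit — but (g) sets (f) aside: (g) operates against (f): some sales are to a restaurant for resale. (h) is engaged (a current Annual Notice is held), but is displaced by (i): (i) operates against (h): a current Category E Notice is held. (j) operates (a current Provisional Declaration is held), but yields to (k): (k) operates — the prepared meals contain meat. (l) is triggered (the registered capacity is 2,940 units, less than the 3,240 units limit), but yields to (m): (m) operates against (l): assessed value is $255,000, meeting the $245,500 threshold. Exception (b) stands.
Exception (c) does not apply: gross monthly sales are $1,320, not under $1,180.
Exception (d) does not apply: no current Annual Registration is held.
Exception (e) is satisfied on its face — the baseline figure is 611, below the 649 limit; items are individually labelled. But: (p) operates against (e): a current General Waiver is held. (q), which would lift (p), is not triggered — no current Schedule 5 Declaration is held. Exception (e) does not apply.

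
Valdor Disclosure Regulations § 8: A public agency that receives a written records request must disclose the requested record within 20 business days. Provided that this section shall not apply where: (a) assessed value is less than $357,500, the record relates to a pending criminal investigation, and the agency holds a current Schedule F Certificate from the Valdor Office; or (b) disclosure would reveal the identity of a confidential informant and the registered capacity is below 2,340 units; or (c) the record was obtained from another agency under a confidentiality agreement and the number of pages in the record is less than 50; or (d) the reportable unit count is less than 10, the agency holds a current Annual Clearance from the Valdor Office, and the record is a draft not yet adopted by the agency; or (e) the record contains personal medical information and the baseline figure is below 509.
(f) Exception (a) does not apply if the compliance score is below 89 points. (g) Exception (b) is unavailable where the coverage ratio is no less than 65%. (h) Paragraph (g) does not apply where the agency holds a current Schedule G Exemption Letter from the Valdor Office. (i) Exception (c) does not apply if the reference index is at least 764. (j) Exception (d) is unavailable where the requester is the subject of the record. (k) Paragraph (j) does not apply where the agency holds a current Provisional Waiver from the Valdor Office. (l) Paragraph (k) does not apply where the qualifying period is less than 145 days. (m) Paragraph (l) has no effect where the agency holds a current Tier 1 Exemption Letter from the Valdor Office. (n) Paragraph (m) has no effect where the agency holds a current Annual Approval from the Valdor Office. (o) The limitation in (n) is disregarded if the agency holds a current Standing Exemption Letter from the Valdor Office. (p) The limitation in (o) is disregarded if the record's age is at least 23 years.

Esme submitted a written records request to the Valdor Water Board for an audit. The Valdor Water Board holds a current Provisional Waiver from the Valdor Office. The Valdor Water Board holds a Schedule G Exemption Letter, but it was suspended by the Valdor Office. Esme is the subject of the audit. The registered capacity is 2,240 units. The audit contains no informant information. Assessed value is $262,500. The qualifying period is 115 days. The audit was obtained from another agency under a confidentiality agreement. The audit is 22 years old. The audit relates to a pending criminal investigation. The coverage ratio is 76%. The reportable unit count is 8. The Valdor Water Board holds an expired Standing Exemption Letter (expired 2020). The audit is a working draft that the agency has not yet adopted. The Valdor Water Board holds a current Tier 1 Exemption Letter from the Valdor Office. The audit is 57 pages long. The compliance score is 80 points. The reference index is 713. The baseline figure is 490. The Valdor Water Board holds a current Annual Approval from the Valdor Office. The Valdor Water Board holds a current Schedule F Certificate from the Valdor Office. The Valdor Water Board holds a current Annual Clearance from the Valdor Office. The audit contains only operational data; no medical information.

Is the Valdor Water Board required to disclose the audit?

Exception (a): assessed value is $262,500, less than the $357,500 limit; the audit relates to a pending investigation; a current Schedule F Certificate is held — every condition holds. But: (f) is engaged — the compliance score is 80 points, below the 89 points limit. Exception (a) does not apply.
Exception (b) requires that disclosure would reveal the identity of a confidential informant; but the audit contains no informant information, so (b) is unavailable.
Exception (c) fails — the number of pages in the record is 57, not less than 50.
Exception (d)'s conditions are all satisfied: the reportable unit count is 8, less than the 10 limit; a current Annual Clearance is held; the audit is an unadopted draft. But: (j) is triggered — Esme is the subject of the audit. (k) would limit (j) — a current Provisional Waiver is held — but (l) sets (k) aside: (l) operates against (k): the qualifying period is 115 days, less than the 145 days limit. (m) would limit (l) — a current Tier 1 Exemption Letter is held — but (n) sets (m) aside: (n) operates — a current Annual Approval is held. (o) is not triggered (the Standing Exemption Letter is not current), so (n) stands. So (d) is unavailable.
Exception (e) fails — the audit contains only operational data.
Every exception is unavailable, so the rule governs.

Yes — the Valdor Water Board must disclose the audit.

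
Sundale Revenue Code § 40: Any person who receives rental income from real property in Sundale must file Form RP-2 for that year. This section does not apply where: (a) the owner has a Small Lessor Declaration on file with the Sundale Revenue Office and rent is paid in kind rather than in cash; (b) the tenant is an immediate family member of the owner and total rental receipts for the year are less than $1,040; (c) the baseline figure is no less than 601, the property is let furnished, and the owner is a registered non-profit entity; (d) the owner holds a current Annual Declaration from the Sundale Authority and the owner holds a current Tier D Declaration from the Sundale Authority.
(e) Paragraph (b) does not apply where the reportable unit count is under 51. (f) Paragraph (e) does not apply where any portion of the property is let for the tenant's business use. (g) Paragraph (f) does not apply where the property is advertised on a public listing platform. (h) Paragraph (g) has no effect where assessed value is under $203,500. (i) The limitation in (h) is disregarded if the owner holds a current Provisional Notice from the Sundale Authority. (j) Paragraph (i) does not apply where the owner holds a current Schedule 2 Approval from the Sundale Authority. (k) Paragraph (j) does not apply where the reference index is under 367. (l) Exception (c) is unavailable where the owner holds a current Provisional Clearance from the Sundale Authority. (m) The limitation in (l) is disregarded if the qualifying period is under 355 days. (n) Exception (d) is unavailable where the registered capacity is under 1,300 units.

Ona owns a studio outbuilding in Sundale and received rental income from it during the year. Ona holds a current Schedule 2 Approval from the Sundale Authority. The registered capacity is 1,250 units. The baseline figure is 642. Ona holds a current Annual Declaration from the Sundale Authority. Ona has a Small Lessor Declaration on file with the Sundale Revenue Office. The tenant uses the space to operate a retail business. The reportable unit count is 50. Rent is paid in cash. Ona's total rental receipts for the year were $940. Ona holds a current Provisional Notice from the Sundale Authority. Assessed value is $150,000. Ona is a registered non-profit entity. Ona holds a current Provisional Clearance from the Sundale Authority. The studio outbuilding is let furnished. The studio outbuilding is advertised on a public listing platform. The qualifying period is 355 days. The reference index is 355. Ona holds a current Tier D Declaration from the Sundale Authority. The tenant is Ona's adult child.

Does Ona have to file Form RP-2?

Yes — Ona must file Form RP-2.

Exception (a) requires that rent is paid in kind rather than in cash; but rent is paid in cash, so (a) is unavailable.
Exception (b) is satisfied on its face — the tenant is an immediate family member; total rental receipts for the year are $940, less than the $1,040 limit. But applying paragraphs (e)–(k): (e) is engaged — the reportable unit count is 50, under the 51 limit. (f) operates (the space is let for business use), but is set aside by (g): (g) applies — the property is publicly advertised. (h) would limit (g) — assessed value is $150,000, under the $203,500 limit — but (i) sets (h) aside: (i) is engaged — a current Provisional Notice is held. (j) is engaged (a current Schedule 2 Approval is held), but is overridden by (k): (k) operates against (j): the reference index is 355, under the 367 limit. Exception (b) does not apply.
Exception (c) is satisfied on its face — the baseline figure is 642, meeting the 601 threshold; the property is let furnished; Ona is a registered non-profit. Turning to paragraphs (l)–(m): (l) operates against (c): a current Provisional Clearance is held. (m), which would lift (l), is not engaged — the qualifying period is 355 days, not under 355 days. So (c) is unavailable.
Exception (d)'s conditions are all satisfied: a current Annual Declaration is held; a current Tier D Declaration is held. However, paragraph (n) must be considered: (n) operates against (d): the registered capacity is 1,250 units, under the 1,300 units limit. (d) is therefore removed.
None of the exceptions is available; § 40 applies in full.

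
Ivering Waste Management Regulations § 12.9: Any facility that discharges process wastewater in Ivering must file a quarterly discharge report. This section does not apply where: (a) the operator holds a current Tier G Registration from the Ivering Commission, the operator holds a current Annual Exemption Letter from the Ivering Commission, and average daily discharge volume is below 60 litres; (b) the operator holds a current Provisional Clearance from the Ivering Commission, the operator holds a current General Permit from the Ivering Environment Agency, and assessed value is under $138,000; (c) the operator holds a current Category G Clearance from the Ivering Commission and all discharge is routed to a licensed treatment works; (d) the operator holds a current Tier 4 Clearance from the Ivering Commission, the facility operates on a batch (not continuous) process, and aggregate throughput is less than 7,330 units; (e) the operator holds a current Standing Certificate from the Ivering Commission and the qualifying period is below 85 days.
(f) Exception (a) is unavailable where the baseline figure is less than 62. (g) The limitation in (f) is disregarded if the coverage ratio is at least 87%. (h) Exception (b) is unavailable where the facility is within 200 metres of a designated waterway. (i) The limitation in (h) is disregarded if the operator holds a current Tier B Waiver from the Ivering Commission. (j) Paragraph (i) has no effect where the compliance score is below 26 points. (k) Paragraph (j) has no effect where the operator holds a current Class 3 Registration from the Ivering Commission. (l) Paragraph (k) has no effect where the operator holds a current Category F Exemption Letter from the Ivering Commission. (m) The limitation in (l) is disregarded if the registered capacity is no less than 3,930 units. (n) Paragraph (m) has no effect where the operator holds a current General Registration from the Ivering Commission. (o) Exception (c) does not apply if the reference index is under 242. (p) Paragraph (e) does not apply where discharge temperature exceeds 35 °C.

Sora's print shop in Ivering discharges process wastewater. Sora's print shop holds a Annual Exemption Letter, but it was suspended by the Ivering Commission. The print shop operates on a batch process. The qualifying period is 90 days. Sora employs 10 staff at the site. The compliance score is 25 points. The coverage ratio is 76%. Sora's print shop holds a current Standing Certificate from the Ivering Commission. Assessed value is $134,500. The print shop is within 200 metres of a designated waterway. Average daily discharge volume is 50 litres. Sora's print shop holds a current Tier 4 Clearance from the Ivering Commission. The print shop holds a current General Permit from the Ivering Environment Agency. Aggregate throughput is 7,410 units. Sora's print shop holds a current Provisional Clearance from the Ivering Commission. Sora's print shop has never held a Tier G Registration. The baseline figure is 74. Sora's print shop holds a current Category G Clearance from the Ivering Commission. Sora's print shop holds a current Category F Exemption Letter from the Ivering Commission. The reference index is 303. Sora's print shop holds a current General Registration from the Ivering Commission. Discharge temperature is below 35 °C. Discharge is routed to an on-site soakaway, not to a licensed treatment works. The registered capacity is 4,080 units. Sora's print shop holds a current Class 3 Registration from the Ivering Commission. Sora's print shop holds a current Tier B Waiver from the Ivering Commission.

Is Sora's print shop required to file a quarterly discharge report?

Yes — Sora's print shop must file a quarterly discharge report.

Exception (a) requires that the operator holds a current Tier G Registration from the Ivering Commission; but no current Tier G Registration is held, so (a) is unavailable.
Exception (b)'s conditions are all satisfied: a current Provisional Clearance is held; a current General Permit is held; assessed value is $134,500, under the $138,000 limit. However, paragraphs (h)–(n) must be considered: (h) is triggered — the print shop is within 200 m of a designated waterway. (i) operates (a current Tier B Waiver is held), but yields to (j): (j) operates against (i): the compliance score is 25 points, below the 26 points limit. (k) is triggered (a current Class 3 Registration is held), but is overridden by (l): (l) operates — a current Category F Exemption Letter is held. (m) applies (the registered capacity is 4,080 units, meeting the 3,930 units threshold), but is itself disapplied by (n): (n) is engaged — a current General Registration is held. Exception (b) does not apply.
Exception (c) requires that all discharge is routed to a licensed treatment works; but discharge is not routed to a licensed treatment works, so (c) is unavailable.
Exception (d) requires that aggregate throughput is less than 7,330 units; but aggregate throughput is 7,410 units, not less than 7,330 units, so (d) is unavailable.
Exception (e) does not apply: the qualifying period is 90 days, not below 85 days.
Every exception is unavailable, so the rule governs.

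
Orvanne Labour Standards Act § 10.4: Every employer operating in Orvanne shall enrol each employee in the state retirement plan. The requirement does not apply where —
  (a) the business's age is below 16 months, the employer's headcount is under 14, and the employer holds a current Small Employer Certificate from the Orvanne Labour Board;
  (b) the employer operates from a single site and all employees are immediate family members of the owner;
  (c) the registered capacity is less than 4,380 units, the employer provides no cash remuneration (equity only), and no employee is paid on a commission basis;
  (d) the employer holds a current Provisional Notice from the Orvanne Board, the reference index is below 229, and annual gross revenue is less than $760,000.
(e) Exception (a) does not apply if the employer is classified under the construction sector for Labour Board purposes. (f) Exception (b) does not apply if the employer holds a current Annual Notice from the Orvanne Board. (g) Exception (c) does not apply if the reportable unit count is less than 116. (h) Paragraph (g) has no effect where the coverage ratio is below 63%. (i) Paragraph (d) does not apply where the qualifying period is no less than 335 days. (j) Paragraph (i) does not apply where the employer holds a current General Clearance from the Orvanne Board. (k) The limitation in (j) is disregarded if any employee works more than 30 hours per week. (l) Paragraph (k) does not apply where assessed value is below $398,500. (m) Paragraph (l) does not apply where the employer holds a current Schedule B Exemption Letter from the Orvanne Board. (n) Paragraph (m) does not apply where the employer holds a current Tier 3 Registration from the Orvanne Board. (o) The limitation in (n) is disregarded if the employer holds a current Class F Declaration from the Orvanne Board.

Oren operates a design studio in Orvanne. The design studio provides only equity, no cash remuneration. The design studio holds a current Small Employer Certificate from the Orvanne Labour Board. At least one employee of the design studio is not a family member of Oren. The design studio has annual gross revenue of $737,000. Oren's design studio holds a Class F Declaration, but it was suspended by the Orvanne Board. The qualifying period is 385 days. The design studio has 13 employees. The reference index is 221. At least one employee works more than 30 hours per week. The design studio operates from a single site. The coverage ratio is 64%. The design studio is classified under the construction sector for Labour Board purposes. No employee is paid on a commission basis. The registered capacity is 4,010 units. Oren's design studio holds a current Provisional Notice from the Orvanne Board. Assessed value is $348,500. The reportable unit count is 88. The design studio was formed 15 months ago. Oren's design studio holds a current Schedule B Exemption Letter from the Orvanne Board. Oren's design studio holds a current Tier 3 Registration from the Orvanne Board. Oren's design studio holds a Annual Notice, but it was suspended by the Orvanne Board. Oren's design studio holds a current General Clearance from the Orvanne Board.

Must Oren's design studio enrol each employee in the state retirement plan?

No — exception (d) applies; Oren's design studio is not required to enrol each employee in the state retirement plan.

Exception (a) is satisfied on its face — the business's age is 15 months, below the 16 months limit; the employer's headcount is 13, under the 14 limit; a current Small Employer Certificate is held. Turning to paragraph (e): (e) operates against (a): the design studio is classified under the construction sector. Exception (a) does not apply.
Exception (b) does not apply: at least one employee is not a family member.
Exception (c) is satisfied on its face — the registered capacity is 4,010 units, less than the 4,380 units limit; remuneration is equity-only; no employee is paid on commission. However, paragraphs (g)–(h) must be considered: (g) operates against (c): the reportable unit count is 88, less than the 116 limit. (h) does not operate here (the coverage ratio is 64%, not below 63%), so (g) stands. (c) is therefore removed.
Exception (d)'s conditions are all satisfied: a current Provisional Notice is held; the reference index is 221, below the 229 limit; annual gross revenue is $737,000, less than the $760,000 limit. Under paragraphs (i)–(o): (i) would limit (d) — the qualifying period is 385 days, meeting the 335 days threshold — but (j) sets (i) aside: (j) is engaged — a current General Clearance is held. (k) is triggered (at least one employee exceeds 30 hours/week), but is overridden by (l): (l) is engaged — assessed value is $348,500, below the $398,500 limit. (m) is triggered (a current Schedule B Exemption Letter is held), but is set aside by (n): (n) operates against (m): a current Tier 3 Registration is held. (o), which would lift (n), does not operate here — the Class F Declaration is not current. So (d) applies.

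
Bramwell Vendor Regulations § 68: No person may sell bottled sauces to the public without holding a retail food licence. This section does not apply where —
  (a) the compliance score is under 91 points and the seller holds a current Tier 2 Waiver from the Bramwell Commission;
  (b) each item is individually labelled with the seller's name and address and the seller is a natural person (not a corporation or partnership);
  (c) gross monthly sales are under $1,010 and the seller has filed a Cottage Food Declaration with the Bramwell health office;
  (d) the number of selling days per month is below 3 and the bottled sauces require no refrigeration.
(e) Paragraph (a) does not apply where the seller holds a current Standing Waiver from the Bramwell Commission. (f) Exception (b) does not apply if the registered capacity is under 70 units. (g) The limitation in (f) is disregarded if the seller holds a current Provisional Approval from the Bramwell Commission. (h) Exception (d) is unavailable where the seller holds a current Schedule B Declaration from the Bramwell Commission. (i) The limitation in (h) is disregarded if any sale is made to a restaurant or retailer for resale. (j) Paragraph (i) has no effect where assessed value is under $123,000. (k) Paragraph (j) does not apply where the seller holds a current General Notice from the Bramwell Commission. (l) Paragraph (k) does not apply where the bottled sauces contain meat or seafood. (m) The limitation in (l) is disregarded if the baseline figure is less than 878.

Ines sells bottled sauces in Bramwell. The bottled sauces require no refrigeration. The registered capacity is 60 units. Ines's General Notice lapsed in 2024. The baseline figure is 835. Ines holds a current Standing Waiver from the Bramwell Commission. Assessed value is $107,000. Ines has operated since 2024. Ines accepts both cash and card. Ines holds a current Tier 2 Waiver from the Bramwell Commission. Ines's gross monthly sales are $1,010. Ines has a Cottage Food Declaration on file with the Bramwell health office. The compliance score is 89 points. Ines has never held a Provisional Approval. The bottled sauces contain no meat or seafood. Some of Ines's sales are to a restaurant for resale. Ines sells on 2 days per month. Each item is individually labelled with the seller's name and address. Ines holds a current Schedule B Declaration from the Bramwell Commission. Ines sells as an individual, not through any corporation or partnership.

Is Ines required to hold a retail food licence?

Yes — Ines must hold a retail food licence.

All of (a)'s requirements are met (the compliance score is 89 points, under the 91 points limit; a current Tier 2 Waiver is held). But applying paragraph (e): (e) operates against (a): a current Standing Waiver is held. Exception (a) does not apply.
Exception (b): items are individually labelled; the seller is a natural person — every condition holds. However, paragraphs (f)–(g) must be considered: (f) operates against (b): the registered capacity is 60 units, under the 70 units limit. (g) is not engaged (no current Provisional Approval is held), so (f) stands. So (b) is unavailable.
Exception (c) does not apply: gross monthly sales are $1,010, not under $1,010.
Exception (d)'s conditions are all satisfied: the number of selling days per month is 2, below the 3 limit; the bottled sauces are shelf-stable. But applying paragraphs (h)–(m): (h) is triggered — a current Schedule B Declaration is held. (i) is triggered (some sales are to a restaurant for resale), but is itself disapplied by (j): (j) is triggered — assessed value is $107,000, under the $123,000 limit. (k) is not triggered (the General Notice is not current), so (j) stands. Exception (d) does not apply.
Every exception is unavailable, so the rule governs.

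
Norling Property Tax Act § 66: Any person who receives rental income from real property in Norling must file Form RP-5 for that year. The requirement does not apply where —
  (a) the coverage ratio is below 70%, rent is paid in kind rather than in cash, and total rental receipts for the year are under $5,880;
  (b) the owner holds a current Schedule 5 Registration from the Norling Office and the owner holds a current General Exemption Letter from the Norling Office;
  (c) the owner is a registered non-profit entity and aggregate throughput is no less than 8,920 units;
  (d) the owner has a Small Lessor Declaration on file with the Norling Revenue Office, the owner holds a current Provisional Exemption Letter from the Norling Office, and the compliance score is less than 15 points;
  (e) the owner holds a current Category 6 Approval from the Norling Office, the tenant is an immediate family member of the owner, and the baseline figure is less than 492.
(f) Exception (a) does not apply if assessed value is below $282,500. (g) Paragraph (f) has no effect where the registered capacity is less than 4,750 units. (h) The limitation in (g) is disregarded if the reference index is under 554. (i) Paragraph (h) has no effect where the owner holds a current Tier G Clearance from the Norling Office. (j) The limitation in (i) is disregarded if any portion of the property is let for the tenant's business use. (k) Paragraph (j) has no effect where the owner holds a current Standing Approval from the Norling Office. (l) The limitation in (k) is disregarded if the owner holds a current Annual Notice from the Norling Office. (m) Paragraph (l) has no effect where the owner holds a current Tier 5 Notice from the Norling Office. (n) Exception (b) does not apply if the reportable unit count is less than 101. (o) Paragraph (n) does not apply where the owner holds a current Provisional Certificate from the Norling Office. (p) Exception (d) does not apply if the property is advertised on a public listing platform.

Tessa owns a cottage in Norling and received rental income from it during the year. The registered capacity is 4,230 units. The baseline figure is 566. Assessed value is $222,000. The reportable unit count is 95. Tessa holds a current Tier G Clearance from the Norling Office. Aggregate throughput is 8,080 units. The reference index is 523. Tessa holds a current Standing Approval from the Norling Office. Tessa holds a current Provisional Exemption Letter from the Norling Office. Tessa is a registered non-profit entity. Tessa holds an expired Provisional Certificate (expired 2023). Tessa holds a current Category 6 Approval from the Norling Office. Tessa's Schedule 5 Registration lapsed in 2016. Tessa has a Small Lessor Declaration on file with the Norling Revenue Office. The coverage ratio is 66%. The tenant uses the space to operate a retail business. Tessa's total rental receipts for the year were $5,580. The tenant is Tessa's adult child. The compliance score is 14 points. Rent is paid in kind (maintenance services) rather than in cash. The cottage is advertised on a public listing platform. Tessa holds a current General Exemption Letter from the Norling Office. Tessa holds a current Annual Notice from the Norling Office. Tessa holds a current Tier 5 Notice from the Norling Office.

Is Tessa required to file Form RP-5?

All of (a)'s requirements are met (the coverage ratio is 66%, below the 70% limit; rent is paid in kind; total rental receipts for the year are $5,580, under the $5,880 limit). Considering the limiting provisions: (f) would limit (a) — assessed value is $222,000, below the $282,500 limit — but (g) sets (f) aside: (g) applies — the registered capacity is 4,230 units, less than the 4,750 units limit. (h) would limit (g) — the reference index is 523, under the 554 limit — but (i) sets (h) aside: (i) operates against (h): a current Tier G Clearance is held. (j) would limit (i) — the space is let for business use — but (k) sets (j) aside: (k) operates against (j): a current Standing Approval is held. (l) would limit (k) — a current Annual Notice is held — but (m) sets (l) aside: (m) operates against (l): a current Tier 5 Notice is held. Exception (a) stands.
Exception (b) does not apply: no current Schedule 5 Registration is held.
Exception (c) requires that aggregate throughput is no less than 8,920 units; but aggregate throughput is 8,080 units, short of 8,920 units, so (c) is unavailable.
Exception (d): a Small Lessor Declaration is on file; a current Provisional Exemption Letter is held; the compliance score is 14 points, less than the 15 points limit — every condition holds. However, paragraph (p) must be considered: (p) is triggered — the property is publicly advertised. (d) is therefore removed.
Exception (e) does not apply: the baseline figure is 566, not less than 492.

No — exception (a) applies; Tessa is not required to file Form RP-5.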